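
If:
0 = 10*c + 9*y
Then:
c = -9*y/10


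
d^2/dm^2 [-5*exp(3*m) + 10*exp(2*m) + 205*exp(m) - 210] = (-45*exp(2*m) + 40*exp(m) + 205)*exp(m)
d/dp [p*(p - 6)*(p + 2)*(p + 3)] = 4*p^3 - 3*p^2 - 48*p - 36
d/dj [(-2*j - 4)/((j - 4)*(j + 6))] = 2*(j^2 + 4*j + 28)/(j^4 + 4*j^3 - 44*j^2 - 96*j + 576)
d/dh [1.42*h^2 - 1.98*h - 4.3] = 2.84*h - 1.98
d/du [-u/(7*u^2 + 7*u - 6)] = (7*u^2 + 6)/(49*u^4 + 98*u^3 - 35*u^2 - 84*u + 36)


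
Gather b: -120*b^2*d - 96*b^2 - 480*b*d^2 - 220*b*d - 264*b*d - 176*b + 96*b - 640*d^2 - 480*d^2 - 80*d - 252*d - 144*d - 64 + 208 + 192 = b^2*(-120*d - 96) + b*(-480*d^2 - 484*d - 80) - 1120*d^2 - 476*d + 336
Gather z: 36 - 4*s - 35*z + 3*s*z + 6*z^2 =-4*s + 6*z^2 + z*(3*s - 35) + 36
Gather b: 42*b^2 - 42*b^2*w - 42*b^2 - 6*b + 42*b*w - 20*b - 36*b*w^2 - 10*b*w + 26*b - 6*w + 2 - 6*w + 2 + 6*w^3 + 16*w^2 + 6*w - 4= -42*b^2*w + b*(-36*w^2 + 32*w) + 6*w^3 + 16*w^2 - 6*w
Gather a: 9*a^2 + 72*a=9*a^2 + 72*a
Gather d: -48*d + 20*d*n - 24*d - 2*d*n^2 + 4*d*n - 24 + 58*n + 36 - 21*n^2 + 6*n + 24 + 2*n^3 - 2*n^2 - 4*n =d*(-2*n^2 + 24*n - 72) + 2*n^3 - 23*n^2 + 60*n + 36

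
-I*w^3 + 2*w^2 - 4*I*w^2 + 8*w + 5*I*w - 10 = (w + 5)*(w + 2*I)*(-I*w + I)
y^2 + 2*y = y*(y + 2)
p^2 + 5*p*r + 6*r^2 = (p + 2*r)*(p + 3*r)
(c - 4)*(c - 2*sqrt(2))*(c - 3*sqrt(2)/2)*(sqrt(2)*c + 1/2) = sqrt(2)*c^4 - 13*c^3/2 - 4*sqrt(2)*c^3 + 17*sqrt(2)*c^2/4 + 26*c^2 - 17*sqrt(2)*c + 3*c - 12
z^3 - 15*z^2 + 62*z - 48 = (z - 8)*(z - 6)*(z - 1)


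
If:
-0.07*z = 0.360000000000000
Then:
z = -5.14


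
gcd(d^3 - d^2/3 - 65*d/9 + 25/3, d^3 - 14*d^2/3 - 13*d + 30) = d^2 + 4*d/3 - 5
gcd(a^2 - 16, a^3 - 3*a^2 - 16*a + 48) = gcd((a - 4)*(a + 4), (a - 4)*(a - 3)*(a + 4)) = a^2 - 16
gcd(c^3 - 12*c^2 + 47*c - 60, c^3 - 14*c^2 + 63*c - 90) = c^2 - 8*c + 15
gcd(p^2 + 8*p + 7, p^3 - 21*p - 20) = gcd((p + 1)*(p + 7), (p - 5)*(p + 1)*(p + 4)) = p + 1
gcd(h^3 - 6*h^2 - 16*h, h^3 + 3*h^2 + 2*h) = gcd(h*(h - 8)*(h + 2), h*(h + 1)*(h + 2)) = h^2 + 2*h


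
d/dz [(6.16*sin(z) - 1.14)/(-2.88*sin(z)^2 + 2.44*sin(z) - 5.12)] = (17.7408*sin(z)^2 - 6.5664*sin(z) - 28.7576)*cos(z)/(8.2944*sin(z)^4 - 14.0544*sin(z)^3 + 35.4448*sin(z)^2 - 24.9856*sin(z) + 26.2144)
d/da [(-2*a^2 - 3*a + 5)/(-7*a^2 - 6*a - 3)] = (-9*a^2 + 82*a + 39)/(49*a^4 + 84*a^3 + 78*a^2 + 36*a + 9)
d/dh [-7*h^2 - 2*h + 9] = -14*h - 2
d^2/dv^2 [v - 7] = 0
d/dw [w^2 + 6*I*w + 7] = 2*w + 6*I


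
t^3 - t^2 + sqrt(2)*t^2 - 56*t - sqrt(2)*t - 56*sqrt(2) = (t - 8)*(t + 7)*(t + sqrt(2))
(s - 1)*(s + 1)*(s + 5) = s^3 + 5*s^2 - s - 5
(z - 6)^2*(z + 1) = z^3 - 11*z^2 + 24*z + 36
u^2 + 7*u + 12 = (u + 3)*(u + 4)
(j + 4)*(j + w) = j^2 + j*w + 4*j + 4*w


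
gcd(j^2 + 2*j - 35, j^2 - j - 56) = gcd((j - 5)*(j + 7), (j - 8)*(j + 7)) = j + 7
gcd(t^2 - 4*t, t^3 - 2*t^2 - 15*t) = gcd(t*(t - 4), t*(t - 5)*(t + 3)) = t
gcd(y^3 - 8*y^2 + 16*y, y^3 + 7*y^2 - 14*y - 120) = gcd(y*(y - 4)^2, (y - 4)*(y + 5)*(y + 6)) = y - 4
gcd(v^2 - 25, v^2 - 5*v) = v - 5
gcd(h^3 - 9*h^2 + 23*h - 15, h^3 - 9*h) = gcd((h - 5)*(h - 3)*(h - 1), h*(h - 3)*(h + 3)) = h - 3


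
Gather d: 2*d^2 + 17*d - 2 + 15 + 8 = 2*d^2 + 17*d + 21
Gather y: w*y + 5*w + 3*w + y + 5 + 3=8*w + y*(w + 1) + 8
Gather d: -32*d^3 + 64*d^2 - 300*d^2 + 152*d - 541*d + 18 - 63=-32*d^3 - 236*d^2 - 389*d - 45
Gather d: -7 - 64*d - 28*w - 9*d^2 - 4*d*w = -9*d^2 + d*(-4*w - 64) - 28*w - 7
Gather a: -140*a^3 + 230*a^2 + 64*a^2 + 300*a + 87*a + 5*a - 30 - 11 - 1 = -140*a^3 + 294*a^2 + 392*a - 42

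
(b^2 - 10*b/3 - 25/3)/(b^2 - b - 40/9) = 3*(b - 5)/(3*b - 8)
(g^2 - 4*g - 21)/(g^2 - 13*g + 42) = (g + 3)/(g - 6)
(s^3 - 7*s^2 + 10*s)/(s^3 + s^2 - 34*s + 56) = s*(s - 5)/(s^2 + 3*s - 28)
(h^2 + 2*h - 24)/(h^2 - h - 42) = (h - 4)/(h - 7)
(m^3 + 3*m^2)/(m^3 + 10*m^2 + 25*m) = m*(m + 3)/(m^2 + 10*m + 25)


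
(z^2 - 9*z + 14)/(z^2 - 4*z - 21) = (z - 2)/(z + 3)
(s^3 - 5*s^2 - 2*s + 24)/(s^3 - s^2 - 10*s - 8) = (s - 3)/(s + 1)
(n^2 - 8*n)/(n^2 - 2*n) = (n - 8)/(n - 2)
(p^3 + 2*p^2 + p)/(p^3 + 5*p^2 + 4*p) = (p + 1)/(p + 4)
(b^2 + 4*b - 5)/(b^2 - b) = (b + 5)/b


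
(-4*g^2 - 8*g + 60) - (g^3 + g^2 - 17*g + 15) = -g^3 - 5*g^2 + 9*g + 45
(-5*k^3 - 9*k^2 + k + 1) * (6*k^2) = -30*k^5 - 54*k^4 + 6*k^3 + 6*k^2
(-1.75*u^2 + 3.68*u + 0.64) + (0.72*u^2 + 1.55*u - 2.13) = -1.03*u^2 + 5.23*u - 1.49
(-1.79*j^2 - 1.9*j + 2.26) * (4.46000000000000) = -7.9834*j^2 - 8.474*j + 10.0796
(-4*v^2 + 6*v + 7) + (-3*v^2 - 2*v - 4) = -7*v^2 + 4*v + 3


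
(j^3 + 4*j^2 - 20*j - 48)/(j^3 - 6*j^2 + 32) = (j + 6)/(j - 4)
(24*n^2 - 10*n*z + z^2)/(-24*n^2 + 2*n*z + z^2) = (-6*n + z)/(6*n + z)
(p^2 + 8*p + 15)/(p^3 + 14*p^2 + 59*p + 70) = (p + 3)/(p^2 + 9*p + 14)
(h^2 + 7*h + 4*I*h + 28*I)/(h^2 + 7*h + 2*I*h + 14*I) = (h + 4*I)/(h + 2*I)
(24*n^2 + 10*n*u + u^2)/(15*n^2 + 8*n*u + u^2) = (24*n^2 + 10*n*u + u^2)/(15*n^2 + 8*n*u + u^2)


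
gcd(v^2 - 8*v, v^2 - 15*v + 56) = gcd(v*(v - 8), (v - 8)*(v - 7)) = v - 8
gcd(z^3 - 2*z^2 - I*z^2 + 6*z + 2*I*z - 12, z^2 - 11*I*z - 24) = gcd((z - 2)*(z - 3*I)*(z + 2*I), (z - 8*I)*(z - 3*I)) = z - 3*I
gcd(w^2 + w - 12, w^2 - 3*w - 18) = 1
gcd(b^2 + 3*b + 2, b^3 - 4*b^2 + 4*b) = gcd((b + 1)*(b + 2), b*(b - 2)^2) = 1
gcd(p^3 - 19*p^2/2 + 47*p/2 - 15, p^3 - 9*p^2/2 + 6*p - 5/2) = p^2 - 7*p/2 + 5/2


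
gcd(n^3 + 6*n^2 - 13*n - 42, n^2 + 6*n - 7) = n + 7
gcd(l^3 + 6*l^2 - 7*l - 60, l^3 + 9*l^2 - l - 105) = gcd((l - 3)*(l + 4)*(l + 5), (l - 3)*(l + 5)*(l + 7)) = l^2 + 2*l - 15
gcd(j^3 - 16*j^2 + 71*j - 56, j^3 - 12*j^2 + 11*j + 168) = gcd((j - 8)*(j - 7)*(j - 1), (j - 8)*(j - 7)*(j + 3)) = j^2 - 15*j + 56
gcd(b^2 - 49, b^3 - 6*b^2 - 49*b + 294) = b^2 - 49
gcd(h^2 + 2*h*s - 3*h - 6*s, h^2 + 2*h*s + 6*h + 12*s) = h + 2*s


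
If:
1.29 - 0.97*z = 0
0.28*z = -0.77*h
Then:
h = -0.48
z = 1.33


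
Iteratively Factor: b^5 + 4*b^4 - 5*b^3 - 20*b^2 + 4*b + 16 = (b - 2)*(b^4 + 6*b^3 + 7*b^2 - 6*b - 8) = (b - 2)*(b - 1)*(b^3 + 7*b^2 + 14*b + 8) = (b - 2)*(b - 1)*(b + 4)*(b^2 + 3*b + 2) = (b - 2)*(b - 1)*(b + 2)*(b + 4)*(b + 1)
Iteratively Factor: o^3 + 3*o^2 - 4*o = (o)*(o^2 + 3*o - 4) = o*(o - 1)*(o + 4)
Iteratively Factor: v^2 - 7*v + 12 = (v - 4)*(v - 3)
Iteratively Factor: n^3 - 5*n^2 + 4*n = (n - 1)*(n^2 - 4*n) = (n - 4)*(n - 1)*(n)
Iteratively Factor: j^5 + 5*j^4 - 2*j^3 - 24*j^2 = (j)*(j^4 + 5*j^3 - 2*j^2 - 24*j) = j*(j + 4)*(j^3 + j^2 - 6*j) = j*(j + 3)*(j + 4)*(j^2 - 2*j) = j^2*(j + 3)*(j + 4)*(j - 2)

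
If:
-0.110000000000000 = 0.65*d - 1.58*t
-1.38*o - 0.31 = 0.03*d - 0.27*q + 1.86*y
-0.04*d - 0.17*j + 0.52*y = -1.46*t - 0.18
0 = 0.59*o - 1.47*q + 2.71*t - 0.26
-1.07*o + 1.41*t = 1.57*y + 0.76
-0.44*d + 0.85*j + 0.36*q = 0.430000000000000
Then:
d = 0.89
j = 0.38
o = 1.87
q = 1.37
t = 0.43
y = -1.37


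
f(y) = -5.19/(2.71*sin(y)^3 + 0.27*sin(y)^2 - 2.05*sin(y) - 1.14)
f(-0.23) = 7.51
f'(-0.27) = -20.66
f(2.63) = 2.95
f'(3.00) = 4.64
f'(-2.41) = -22.42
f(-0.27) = 8.30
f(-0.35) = 10.09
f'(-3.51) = 1.32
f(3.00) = 3.66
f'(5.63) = 15.87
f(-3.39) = 3.27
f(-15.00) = 11.85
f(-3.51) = 3.02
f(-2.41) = 11.33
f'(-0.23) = -18.54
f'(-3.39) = 2.85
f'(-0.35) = -23.55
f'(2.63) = -0.24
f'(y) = -5.19*(-8.13*sin(y)^2*cos(y) - 0.54*sin(y)*cos(y) + 2.05*cos(y))/(2.71*sin(y)^3 + 0.27*sin(y)^2 - 2.05*sin(y) - 1.14)^2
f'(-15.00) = -21.31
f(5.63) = 12.89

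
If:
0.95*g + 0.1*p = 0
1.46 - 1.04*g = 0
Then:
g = 1.40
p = -13.34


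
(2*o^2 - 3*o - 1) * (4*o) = 8*o^3 - 12*o^2 - 4*o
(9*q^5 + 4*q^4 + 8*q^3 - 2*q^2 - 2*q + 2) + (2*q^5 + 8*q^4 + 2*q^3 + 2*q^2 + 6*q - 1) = 11*q^5 + 12*q^4 + 10*q^3 + 4*q + 1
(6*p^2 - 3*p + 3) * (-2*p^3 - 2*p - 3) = -12*p^5 + 6*p^4 - 18*p^3 - 12*p^2 + 3*p - 9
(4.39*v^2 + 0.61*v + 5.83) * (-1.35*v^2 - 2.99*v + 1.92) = -5.9265*v^4 - 13.9496*v^3 - 1.2656*v^2 - 16.2605*v + 11.1936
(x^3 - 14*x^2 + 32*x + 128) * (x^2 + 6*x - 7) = x^5 - 8*x^4 - 59*x^3 + 418*x^2 + 544*x - 896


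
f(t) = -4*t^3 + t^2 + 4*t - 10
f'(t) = -12*t^2 + 2*t + 4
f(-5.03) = 504.24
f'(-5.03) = -309.67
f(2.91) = -88.46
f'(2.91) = -91.80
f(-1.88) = 12.59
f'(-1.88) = -42.17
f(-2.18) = 27.47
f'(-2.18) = -57.39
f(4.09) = -250.58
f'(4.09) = -188.56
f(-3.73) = 196.57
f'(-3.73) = -170.41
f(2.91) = -88.46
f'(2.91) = -91.80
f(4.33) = -298.66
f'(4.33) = -212.33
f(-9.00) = 2951.00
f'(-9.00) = -986.00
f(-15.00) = 13655.00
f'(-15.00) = -2726.00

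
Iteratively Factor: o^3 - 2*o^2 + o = (o)*(o^2 - 2*o + 1) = o*(o - 1)*(o - 1)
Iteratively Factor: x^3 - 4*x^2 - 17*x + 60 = (x + 4)*(x^2 - 8*x + 15) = (x - 5)*(x + 4)*(x - 3)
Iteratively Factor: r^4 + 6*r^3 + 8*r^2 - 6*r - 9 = (r - 1)*(r^3 + 7*r^2 + 15*r + 9) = (r - 1)*(r + 1)*(r^2 + 6*r + 9) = (r - 1)*(r + 1)*(r + 3)*(r + 3)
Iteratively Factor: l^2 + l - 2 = (l - 1)*(l + 2)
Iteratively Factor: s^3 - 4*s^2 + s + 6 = (s - 2)*(s^2 - 2*s - 3) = (s - 2)*(s + 1)*(s - 3)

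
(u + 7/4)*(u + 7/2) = u^2 + 21*u/4 + 49/8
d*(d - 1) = d^2 - d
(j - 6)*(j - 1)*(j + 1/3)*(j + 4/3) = j^4 - 16*j^3/3 - 47*j^2/9 + 62*j/9 + 8/3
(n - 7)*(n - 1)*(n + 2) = n^3 - 6*n^2 - 9*n + 14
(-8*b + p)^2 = 64*b^2 - 16*b*p + p^2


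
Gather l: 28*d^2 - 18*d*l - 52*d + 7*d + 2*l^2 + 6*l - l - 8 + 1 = 28*d^2 - 45*d + 2*l^2 + l*(5 - 18*d) - 7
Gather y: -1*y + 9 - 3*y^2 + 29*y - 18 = -3*y^2 + 28*y - 9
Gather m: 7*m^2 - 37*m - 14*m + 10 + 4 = 7*m^2 - 51*m + 14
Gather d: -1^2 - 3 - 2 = -6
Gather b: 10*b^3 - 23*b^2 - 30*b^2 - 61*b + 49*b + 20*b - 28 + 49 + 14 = 10*b^3 - 53*b^2 + 8*b + 35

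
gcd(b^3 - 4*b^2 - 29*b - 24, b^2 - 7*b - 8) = b^2 - 7*b - 8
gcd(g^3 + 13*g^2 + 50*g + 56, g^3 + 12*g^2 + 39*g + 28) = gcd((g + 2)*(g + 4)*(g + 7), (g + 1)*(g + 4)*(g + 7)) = g^2 + 11*g + 28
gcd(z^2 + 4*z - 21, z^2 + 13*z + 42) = z + 7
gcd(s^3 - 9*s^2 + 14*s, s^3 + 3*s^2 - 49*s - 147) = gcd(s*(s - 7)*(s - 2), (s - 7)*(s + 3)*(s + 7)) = s - 7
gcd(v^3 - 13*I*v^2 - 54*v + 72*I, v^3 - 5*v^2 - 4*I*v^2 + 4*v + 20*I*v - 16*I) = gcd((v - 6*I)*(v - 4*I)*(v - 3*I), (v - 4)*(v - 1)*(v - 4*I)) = v - 4*I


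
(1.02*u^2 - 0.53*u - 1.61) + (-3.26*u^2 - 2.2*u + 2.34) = -2.24*u^2 - 2.73*u + 0.73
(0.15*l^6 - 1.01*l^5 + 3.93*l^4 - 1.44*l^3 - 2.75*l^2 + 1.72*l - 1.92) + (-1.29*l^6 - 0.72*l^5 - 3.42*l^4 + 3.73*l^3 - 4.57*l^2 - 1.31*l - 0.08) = -1.14*l^6 - 1.73*l^5 + 0.51*l^4 + 2.29*l^3 - 7.32*l^2 + 0.41*l - 2.0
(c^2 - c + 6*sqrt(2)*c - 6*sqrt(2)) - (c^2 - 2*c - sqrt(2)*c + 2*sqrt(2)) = c + 7*sqrt(2)*c - 8*sqrt(2)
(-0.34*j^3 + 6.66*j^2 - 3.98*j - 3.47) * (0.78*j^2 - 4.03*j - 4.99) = -0.2652*j^5 + 6.565*j^4 - 28.2476*j^3 - 19.9006*j^2 + 33.8443*j + 17.3153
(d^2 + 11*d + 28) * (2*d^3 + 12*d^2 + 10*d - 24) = 2*d^5 + 34*d^4 + 198*d^3 + 422*d^2 + 16*d - 672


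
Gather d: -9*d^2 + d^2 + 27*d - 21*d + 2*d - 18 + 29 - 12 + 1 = -8*d^2 + 8*d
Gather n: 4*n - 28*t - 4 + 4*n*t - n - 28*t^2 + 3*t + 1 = n*(4*t + 3) - 28*t^2 - 25*t - 3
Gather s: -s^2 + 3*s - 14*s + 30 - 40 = -s^2 - 11*s - 10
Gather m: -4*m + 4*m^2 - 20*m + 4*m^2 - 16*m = 8*m^2 - 40*m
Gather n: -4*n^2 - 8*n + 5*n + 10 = -4*n^2 - 3*n + 10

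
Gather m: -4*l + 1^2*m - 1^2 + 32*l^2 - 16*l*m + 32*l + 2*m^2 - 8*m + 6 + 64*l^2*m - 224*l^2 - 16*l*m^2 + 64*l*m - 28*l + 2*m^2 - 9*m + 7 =-192*l^2 + m^2*(4 - 16*l) + m*(64*l^2 + 48*l - 16) + 12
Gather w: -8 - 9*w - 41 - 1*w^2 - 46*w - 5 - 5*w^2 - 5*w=-6*w^2 - 60*w - 54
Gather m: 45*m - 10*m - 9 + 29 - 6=35*m + 14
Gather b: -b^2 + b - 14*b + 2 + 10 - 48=-b^2 - 13*b - 36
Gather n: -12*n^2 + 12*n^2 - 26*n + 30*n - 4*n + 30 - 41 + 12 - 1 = 0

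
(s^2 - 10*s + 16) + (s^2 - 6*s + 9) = 2*s^2 - 16*s + 25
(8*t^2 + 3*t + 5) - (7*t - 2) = 8*t^2 - 4*t + 7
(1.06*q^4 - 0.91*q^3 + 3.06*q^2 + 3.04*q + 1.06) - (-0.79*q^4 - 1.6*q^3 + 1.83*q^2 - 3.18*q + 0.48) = 1.85*q^4 + 0.69*q^3 + 1.23*q^2 + 6.22*q + 0.58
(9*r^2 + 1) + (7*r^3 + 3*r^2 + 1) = 7*r^3 + 12*r^2 + 2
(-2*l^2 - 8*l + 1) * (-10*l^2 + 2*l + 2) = 20*l^4 + 76*l^3 - 30*l^2 - 14*l + 2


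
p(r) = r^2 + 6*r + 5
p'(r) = 2*r + 6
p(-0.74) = 1.11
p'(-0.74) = 4.52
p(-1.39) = -1.41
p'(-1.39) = 3.22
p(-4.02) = -2.96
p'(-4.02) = -2.04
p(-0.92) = 0.33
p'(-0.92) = 4.16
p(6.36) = 83.61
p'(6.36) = 18.72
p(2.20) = 23.04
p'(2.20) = 10.40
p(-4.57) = -1.54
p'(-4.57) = -3.14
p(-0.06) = 4.64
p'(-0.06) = 5.88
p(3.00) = 32.00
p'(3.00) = 12.00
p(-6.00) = 5.00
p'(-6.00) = -6.00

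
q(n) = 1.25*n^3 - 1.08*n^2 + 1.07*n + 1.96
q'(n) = 3.75*n^2 - 2.16*n + 1.07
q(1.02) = 3.25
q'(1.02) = 2.77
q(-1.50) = -6.29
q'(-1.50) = 12.75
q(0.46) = 2.35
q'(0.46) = 0.87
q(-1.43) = -5.43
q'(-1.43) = 11.83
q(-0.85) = -0.50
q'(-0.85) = 5.62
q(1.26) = 4.09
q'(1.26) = 4.30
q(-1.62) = -7.92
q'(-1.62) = 14.41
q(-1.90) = -12.55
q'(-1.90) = 18.71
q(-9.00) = -1006.40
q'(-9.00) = 324.26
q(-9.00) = -1006.40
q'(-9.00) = 324.26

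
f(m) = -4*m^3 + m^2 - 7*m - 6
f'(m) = -12*m^2 + 2*m - 7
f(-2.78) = 107.13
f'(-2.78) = -105.30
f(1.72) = -35.44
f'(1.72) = -39.06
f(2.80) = -105.57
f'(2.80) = -95.48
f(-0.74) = 1.35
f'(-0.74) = -15.05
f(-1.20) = 10.75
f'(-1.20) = -26.68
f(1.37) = -24.00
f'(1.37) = -26.78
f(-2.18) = 55.45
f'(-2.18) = -68.39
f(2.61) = -88.58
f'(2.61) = -83.53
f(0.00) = -6.00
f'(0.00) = -7.00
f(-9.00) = 3054.00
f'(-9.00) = -997.00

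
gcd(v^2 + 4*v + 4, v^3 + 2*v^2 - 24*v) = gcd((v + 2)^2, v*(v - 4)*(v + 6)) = 1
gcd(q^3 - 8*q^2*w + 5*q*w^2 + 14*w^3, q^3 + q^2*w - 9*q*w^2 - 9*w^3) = q + w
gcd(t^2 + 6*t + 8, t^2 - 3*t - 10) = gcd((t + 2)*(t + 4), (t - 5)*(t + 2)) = t + 2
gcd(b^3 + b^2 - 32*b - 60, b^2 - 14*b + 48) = b - 6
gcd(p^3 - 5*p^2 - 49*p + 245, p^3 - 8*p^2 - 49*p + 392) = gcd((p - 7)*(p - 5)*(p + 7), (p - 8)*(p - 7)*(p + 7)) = p^2 - 49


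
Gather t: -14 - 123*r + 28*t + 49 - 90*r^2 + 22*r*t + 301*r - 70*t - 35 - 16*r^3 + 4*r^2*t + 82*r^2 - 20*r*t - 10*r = -16*r^3 - 8*r^2 + 168*r + t*(4*r^2 + 2*r - 42)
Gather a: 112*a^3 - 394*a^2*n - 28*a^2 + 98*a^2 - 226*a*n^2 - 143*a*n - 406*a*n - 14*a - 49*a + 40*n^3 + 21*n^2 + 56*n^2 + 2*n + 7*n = 112*a^3 + a^2*(70 - 394*n) + a*(-226*n^2 - 549*n - 63) + 40*n^3 + 77*n^2 + 9*n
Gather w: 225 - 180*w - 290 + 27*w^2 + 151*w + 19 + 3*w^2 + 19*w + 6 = 30*w^2 - 10*w - 40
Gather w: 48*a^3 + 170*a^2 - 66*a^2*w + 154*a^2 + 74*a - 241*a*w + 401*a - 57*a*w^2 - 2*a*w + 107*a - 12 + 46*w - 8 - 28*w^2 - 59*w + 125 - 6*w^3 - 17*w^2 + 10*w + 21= 48*a^3 + 324*a^2 + 582*a - 6*w^3 + w^2*(-57*a - 45) + w*(-66*a^2 - 243*a - 3) + 126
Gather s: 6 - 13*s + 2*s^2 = 2*s^2 - 13*s + 6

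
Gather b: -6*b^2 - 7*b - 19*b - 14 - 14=-6*b^2 - 26*b - 28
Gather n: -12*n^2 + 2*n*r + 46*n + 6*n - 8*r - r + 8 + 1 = -12*n^2 + n*(2*r + 52) - 9*r + 9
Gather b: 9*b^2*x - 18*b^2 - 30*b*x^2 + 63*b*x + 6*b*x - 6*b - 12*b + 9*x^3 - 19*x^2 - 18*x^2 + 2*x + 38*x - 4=b^2*(9*x - 18) + b*(-30*x^2 + 69*x - 18) + 9*x^3 - 37*x^2 + 40*x - 4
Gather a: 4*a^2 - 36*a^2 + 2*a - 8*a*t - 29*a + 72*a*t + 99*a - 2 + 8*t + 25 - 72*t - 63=-32*a^2 + a*(64*t + 72) - 64*t - 40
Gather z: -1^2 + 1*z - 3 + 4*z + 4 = 5*z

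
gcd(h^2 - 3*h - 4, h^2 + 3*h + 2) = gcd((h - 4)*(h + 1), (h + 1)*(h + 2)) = h + 1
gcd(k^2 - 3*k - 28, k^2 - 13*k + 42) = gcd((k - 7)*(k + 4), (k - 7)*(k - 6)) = k - 7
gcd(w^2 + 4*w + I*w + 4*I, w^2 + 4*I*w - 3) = w + I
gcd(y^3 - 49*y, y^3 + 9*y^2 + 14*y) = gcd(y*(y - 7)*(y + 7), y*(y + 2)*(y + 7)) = y^2 + 7*y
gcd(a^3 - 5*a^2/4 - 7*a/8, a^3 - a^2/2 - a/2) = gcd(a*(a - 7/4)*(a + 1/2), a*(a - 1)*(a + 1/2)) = a^2 + a/2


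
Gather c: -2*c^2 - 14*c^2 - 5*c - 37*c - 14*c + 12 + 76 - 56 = -16*c^2 - 56*c + 32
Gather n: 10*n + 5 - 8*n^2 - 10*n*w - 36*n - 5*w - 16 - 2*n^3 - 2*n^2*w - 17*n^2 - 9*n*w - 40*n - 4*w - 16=-2*n^3 + n^2*(-2*w - 25) + n*(-19*w - 66) - 9*w - 27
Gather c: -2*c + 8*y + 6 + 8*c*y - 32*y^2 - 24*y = c*(8*y - 2) - 32*y^2 - 16*y + 6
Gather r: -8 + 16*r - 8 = 16*r - 16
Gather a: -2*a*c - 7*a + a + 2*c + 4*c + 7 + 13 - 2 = a*(-2*c - 6) + 6*c + 18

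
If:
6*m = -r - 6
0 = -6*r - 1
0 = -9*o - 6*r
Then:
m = -35/36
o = 1/9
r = -1/6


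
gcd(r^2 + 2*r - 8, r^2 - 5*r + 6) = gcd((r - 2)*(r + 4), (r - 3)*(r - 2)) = r - 2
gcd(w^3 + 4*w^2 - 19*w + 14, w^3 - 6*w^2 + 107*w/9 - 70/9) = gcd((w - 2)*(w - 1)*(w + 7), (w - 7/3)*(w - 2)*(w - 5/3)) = w - 2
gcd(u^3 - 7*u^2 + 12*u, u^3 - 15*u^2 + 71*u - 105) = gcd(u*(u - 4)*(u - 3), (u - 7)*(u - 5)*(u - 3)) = u - 3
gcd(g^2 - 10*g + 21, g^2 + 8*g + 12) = 1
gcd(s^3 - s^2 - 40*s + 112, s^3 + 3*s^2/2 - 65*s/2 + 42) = s^2 + 3*s - 28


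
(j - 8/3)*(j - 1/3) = j^2 - 3*j + 8/9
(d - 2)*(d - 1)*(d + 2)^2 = d^4 + d^3 - 6*d^2 - 4*d + 8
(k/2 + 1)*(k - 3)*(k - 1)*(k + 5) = k^4/2 + 3*k^3/2 - 15*k^2/2 - 19*k/2 + 15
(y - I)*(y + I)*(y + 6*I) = y^3 + 6*I*y^2 + y + 6*I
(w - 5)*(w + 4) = w^2 - w - 20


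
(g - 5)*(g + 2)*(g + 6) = g^3 + 3*g^2 - 28*g - 60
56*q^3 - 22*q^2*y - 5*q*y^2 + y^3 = (-7*q + y)*(-2*q + y)*(4*q + y)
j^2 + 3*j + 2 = (j + 1)*(j + 2)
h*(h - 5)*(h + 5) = h^3 - 25*h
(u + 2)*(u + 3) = u^2 + 5*u + 6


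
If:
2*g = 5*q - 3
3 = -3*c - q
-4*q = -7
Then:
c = -19/12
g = 23/8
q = 7/4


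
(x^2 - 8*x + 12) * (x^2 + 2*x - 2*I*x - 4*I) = x^4 - 6*x^3 - 2*I*x^3 - 4*x^2 + 12*I*x^2 + 24*x + 8*I*x - 48*I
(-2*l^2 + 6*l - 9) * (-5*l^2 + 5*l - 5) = 10*l^4 - 40*l^3 + 85*l^2 - 75*l + 45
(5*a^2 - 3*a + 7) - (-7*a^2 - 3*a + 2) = 12*a^2 + 5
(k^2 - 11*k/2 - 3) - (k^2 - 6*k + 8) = k/2 - 11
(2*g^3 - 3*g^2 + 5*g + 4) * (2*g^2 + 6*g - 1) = 4*g^5 + 6*g^4 - 10*g^3 + 41*g^2 + 19*g - 4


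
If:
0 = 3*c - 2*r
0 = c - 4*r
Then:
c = 0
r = 0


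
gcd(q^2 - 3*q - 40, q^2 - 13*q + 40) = q - 8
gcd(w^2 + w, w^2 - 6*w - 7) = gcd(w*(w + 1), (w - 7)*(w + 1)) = w + 1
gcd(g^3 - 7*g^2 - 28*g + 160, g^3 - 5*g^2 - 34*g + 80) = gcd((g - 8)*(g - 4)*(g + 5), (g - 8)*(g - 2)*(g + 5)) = g^2 - 3*g - 40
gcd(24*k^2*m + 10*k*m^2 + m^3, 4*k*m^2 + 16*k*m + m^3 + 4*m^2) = 4*k*m + m^2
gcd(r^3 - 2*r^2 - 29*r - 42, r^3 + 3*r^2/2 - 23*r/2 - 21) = r^2 + 5*r + 6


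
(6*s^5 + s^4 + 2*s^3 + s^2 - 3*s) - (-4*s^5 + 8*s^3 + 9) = 10*s^5 + s^4 - 6*s^3 + s^2 - 3*s - 9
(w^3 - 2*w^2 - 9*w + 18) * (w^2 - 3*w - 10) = w^5 - 5*w^4 - 13*w^3 + 65*w^2 + 36*w - 180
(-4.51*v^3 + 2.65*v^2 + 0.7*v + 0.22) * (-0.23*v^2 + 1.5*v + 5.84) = 1.0373*v^5 - 7.3745*v^4 - 22.5244*v^3 + 16.4754*v^2 + 4.418*v + 1.2848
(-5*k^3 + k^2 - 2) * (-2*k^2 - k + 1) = 10*k^5 + 3*k^4 - 6*k^3 + 5*k^2 + 2*k - 2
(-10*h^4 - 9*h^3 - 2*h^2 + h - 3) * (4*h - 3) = -40*h^5 - 6*h^4 + 19*h^3 + 10*h^2 - 15*h + 9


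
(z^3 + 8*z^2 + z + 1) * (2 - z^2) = -z^5 - 8*z^4 + z^3 + 15*z^2 + 2*z + 2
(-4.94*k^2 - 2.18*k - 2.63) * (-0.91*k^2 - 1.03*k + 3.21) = 4.4954*k^4 + 7.072*k^3 - 11.2187*k^2 - 4.2889*k - 8.4423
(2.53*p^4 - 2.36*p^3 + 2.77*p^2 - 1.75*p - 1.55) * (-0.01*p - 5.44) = -0.0253*p^5 - 13.7396*p^4 + 12.8107*p^3 - 15.0513*p^2 + 9.5355*p + 8.432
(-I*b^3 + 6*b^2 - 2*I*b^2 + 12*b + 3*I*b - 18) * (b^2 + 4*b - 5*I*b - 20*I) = -I*b^5 + b^4 - 6*I*b^4 + 6*b^3 - 35*I*b^3 + 5*b^2 - 168*I*b^2 - 12*b - 150*I*b + 360*I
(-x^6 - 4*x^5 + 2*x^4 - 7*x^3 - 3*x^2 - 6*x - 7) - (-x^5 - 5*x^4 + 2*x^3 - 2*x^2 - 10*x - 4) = -x^6 - 3*x^5 + 7*x^4 - 9*x^3 - x^2 + 4*x - 3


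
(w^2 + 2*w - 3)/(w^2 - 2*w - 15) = (w - 1)/(w - 5)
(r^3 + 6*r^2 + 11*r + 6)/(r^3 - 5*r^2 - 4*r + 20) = (r^2 + 4*r + 3)/(r^2 - 7*r + 10)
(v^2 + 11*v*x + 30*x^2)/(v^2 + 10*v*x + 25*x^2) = (v + 6*x)/(v + 5*x)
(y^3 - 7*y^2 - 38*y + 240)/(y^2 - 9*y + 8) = (y^2 + y - 30)/(y - 1)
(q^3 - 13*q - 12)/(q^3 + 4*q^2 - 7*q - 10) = (q^2 - q - 12)/(q^2 + 3*q - 10)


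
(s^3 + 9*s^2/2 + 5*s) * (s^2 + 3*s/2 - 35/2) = s^5 + 6*s^4 - 23*s^3/4 - 285*s^2/4 - 175*s/2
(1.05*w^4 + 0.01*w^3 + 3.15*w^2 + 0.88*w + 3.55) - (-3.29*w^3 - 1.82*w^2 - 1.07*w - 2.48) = 1.05*w^4 + 3.3*w^3 + 4.97*w^2 + 1.95*w + 6.03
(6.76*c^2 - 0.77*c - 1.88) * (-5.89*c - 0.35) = -39.8164*c^3 + 2.1693*c^2 + 11.3427*c + 0.658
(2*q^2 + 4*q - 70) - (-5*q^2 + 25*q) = 7*q^2 - 21*q - 70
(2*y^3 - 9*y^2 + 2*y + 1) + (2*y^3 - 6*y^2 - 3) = 4*y^3 - 15*y^2 + 2*y - 2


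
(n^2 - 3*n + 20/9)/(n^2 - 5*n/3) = (n - 4/3)/n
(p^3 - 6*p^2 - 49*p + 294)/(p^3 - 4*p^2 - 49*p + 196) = (p - 6)/(p - 4)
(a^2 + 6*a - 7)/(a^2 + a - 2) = (a + 7)/(a + 2)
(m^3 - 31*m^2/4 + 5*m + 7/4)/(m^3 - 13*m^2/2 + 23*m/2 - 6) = (4*m^2 - 27*m - 7)/(2*(2*m^2 - 11*m + 12))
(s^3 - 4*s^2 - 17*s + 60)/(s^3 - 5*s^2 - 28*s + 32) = (s^2 - 8*s + 15)/(s^2 - 9*s + 8)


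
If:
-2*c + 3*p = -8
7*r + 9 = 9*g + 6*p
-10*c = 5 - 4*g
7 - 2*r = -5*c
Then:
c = 17/4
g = 95/8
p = 1/6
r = 113/8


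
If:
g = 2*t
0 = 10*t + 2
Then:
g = -2/5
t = -1/5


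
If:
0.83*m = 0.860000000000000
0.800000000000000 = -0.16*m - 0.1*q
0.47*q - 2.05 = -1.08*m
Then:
No Solution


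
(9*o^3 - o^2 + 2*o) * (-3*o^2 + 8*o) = -27*o^5 + 75*o^4 - 14*o^3 + 16*o^2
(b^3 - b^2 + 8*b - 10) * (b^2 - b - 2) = b^5 - 2*b^4 + 7*b^3 - 16*b^2 - 6*b + 20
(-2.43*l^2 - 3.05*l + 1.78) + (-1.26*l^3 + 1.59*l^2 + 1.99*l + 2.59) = -1.26*l^3 - 0.84*l^2 - 1.06*l + 4.37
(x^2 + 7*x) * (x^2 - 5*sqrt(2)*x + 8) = x^4 - 5*sqrt(2)*x^3 + 7*x^3 - 35*sqrt(2)*x^2 + 8*x^2 + 56*x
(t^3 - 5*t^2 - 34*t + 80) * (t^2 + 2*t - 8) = t^5 - 3*t^4 - 52*t^3 + 52*t^2 + 432*t - 640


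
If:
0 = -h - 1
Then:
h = -1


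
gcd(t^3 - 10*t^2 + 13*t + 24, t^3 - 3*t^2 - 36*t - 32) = t^2 - 7*t - 8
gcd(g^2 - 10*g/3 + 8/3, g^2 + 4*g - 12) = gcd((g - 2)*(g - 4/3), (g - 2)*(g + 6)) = g - 2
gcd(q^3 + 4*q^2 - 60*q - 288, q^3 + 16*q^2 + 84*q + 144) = q^2 + 12*q + 36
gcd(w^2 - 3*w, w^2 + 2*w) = w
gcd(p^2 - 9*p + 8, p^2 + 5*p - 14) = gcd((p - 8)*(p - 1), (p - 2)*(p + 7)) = 1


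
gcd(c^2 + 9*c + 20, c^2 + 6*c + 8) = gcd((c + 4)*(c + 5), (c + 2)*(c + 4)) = c + 4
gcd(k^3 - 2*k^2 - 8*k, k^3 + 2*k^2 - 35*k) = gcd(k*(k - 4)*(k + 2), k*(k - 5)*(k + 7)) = k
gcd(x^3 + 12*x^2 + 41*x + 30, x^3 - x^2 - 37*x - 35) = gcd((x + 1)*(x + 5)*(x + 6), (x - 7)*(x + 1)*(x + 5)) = x^2 + 6*x + 5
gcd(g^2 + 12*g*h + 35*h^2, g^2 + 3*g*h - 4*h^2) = 1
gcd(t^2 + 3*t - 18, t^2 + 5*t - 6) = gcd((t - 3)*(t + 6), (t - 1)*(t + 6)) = t + 6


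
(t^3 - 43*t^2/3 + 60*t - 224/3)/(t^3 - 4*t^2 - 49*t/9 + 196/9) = 3*(t - 8)/(3*t + 7)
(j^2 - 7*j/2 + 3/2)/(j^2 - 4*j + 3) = (j - 1/2)/(j - 1)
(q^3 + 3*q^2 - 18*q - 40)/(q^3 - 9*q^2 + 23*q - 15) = (q^3 + 3*q^2 - 18*q - 40)/(q^3 - 9*q^2 + 23*q - 15)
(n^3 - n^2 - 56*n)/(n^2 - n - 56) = n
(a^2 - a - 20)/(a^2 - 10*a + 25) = (a + 4)/(a - 5)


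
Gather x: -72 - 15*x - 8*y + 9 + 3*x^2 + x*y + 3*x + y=3*x^2 + x*(y - 12) - 7*y - 63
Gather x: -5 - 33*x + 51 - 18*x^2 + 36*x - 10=-18*x^2 + 3*x + 36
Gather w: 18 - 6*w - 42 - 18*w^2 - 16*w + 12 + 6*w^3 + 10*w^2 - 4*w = 6*w^3 - 8*w^2 - 26*w - 12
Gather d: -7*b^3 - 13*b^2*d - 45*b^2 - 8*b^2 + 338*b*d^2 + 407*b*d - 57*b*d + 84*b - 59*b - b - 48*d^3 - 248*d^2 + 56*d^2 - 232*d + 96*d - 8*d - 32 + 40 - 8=-7*b^3 - 53*b^2 + 24*b - 48*d^3 + d^2*(338*b - 192) + d*(-13*b^2 + 350*b - 144)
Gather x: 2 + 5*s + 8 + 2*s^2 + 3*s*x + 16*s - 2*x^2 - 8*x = 2*s^2 + 21*s - 2*x^2 + x*(3*s - 8) + 10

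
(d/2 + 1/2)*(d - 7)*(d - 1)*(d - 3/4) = d^4/2 - 31*d^3/8 + 17*d^2/8 + 31*d/8 - 21/8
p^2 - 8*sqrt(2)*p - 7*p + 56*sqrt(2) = (p - 7)*(p - 8*sqrt(2))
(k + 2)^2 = k^2 + 4*k + 4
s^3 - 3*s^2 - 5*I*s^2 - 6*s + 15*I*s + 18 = (s - 3)*(s - 3*I)*(s - 2*I)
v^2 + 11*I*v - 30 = (v + 5*I)*(v + 6*I)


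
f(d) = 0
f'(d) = 0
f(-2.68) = 0.00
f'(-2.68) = 0.00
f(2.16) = 0.00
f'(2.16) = 0.00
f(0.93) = 0.00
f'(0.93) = 0.00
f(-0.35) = 0.00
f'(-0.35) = 0.00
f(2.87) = 0.00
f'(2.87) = 0.00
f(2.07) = 0.00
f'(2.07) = 0.00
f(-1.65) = 0.00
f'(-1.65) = 0.00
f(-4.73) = 0.00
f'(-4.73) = 0.00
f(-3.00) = 0.00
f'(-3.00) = 0.00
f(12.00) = 0.00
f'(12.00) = 0.00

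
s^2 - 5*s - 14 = (s - 7)*(s + 2)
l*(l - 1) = l^2 - l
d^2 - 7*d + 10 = (d - 5)*(d - 2)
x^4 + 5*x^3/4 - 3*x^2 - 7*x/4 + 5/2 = (x - 1)^2*(x + 5/4)*(x + 2)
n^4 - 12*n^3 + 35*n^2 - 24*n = n*(n - 8)*(n - 3)*(n - 1)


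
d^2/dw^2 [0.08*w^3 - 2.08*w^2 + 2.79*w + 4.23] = 0.48*w - 4.16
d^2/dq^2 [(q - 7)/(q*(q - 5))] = 2*(q^3 - 21*q^2 + 105*q - 175)/(q^3*(q^3 - 15*q^2 + 75*q - 125))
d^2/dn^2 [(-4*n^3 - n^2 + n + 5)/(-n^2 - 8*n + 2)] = 6*(85*n^3 - 67*n^2 - 26*n - 114)/(n^6 + 24*n^5 + 186*n^4 + 416*n^3 - 372*n^2 + 96*n - 8)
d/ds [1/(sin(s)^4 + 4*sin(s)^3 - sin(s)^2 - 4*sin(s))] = 2*(-2*sin(s)^3 - 6*sin(s)^2 + sin(s) + 2)/((sin(s) + 4)^2*sin(s)^2*cos(s)^3)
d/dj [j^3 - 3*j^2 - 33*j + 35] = 3*j^2 - 6*j - 33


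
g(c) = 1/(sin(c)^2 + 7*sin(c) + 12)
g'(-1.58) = 0.00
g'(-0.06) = -0.05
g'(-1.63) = 0.01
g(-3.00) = 0.09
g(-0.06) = 0.09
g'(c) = (-2*sin(c)*cos(c) - 7*cos(c))/(sin(c)^2 + 7*sin(c) + 12)^2 = -(2*sin(c) + 7)*cos(c)/(sin(c)^2 + 7*sin(c) + 12)^2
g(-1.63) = 0.17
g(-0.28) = 0.10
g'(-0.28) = -0.06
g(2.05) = 0.05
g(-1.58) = 0.17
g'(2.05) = 0.01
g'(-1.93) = 0.05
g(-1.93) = 0.16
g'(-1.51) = -0.01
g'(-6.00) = -0.04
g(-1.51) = 0.17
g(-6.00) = 0.07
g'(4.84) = -0.02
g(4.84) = 0.17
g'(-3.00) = 0.05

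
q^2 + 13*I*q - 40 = (q + 5*I)*(q + 8*I)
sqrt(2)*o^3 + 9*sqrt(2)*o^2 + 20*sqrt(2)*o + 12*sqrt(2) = (o + 2)*(o + 6)*(sqrt(2)*o + sqrt(2))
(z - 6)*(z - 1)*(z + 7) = z^3 - 43*z + 42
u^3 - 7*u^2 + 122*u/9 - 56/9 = (u - 4)*(u - 7/3)*(u - 2/3)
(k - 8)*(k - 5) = k^2 - 13*k + 40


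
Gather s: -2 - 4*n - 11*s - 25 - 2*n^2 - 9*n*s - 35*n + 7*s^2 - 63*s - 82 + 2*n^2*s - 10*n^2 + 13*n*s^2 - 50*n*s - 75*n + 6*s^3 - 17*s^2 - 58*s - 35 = -12*n^2 - 114*n + 6*s^3 + s^2*(13*n - 10) + s*(2*n^2 - 59*n - 132) - 144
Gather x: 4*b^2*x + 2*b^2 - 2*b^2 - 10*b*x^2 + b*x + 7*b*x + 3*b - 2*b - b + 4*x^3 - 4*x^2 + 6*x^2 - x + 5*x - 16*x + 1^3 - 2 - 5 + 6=4*x^3 + x^2*(2 - 10*b) + x*(4*b^2 + 8*b - 12)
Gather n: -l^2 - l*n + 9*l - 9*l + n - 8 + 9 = -l^2 + n*(1 - l) + 1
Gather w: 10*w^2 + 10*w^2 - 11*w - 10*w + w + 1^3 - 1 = 20*w^2 - 20*w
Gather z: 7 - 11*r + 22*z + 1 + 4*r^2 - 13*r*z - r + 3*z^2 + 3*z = 4*r^2 - 12*r + 3*z^2 + z*(25 - 13*r) + 8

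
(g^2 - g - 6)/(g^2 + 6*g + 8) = (g - 3)/(g + 4)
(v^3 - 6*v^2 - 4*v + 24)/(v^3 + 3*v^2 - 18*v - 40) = (v^2 - 8*v + 12)/(v^2 + v - 20)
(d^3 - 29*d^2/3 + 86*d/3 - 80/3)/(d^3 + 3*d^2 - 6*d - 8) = (3*d^2 - 23*d + 40)/(3*(d^2 + 5*d + 4))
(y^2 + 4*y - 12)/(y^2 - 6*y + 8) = (y + 6)/(y - 4)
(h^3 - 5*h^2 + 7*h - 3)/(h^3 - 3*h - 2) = (-h^3 + 5*h^2 - 7*h + 3)/(-h^3 + 3*h + 2)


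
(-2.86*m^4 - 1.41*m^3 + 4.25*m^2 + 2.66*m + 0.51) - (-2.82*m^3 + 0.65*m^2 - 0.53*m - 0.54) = -2.86*m^4 + 1.41*m^3 + 3.6*m^2 + 3.19*m + 1.05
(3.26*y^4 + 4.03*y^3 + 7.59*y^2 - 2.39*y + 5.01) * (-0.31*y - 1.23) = -1.0106*y^5 - 5.2591*y^4 - 7.3098*y^3 - 8.5948*y^2 + 1.3866*y - 6.1623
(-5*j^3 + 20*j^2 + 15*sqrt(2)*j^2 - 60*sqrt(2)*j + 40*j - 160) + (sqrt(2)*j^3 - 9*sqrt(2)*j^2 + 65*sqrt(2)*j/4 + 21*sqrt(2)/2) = -5*j^3 + sqrt(2)*j^3 + 6*sqrt(2)*j^2 + 20*j^2 - 175*sqrt(2)*j/4 + 40*j - 160 + 21*sqrt(2)/2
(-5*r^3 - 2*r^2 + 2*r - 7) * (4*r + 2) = -20*r^4 - 18*r^3 + 4*r^2 - 24*r - 14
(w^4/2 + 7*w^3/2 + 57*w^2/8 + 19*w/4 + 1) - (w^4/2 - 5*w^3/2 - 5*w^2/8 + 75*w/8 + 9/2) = 6*w^3 + 31*w^2/4 - 37*w/8 - 7/2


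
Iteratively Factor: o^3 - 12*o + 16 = (o - 2)*(o^2 + 2*o - 8) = (o - 2)^2*(o + 4)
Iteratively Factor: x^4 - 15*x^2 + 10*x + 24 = (x + 1)*(x^3 - x^2 - 14*x + 24) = (x - 3)*(x + 1)*(x^2 + 2*x - 8) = (x - 3)*(x + 1)*(x + 4)*(x - 2)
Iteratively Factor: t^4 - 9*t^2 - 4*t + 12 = (t + 2)*(t^3 - 2*t^2 - 5*t + 6) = (t - 3)*(t + 2)*(t^2 + t - 2) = (t - 3)*(t + 2)^2*(t - 1)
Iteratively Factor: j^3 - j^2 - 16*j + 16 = (j - 1)*(j^2 - 16) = (j - 4)*(j - 1)*(j + 4)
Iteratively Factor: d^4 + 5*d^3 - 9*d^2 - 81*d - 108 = (d + 3)*(d^3 + 2*d^2 - 15*d - 36) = (d + 3)^2*(d^2 - d - 12) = (d + 3)^3*(d - 4)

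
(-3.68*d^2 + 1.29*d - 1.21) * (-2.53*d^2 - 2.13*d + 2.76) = 9.3104*d^4 + 4.5747*d^3 - 9.8432*d^2 + 6.1377*d - 3.3396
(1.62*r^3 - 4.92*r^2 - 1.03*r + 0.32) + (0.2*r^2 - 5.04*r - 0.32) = 1.62*r^3 - 4.72*r^2 - 6.07*r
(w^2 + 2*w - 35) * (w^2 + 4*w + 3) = w^4 + 6*w^3 - 24*w^2 - 134*w - 105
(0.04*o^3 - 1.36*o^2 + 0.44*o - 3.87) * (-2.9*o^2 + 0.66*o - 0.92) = -0.116*o^5 + 3.9704*o^4 - 2.2104*o^3 + 12.7646*o^2 - 2.959*o + 3.5604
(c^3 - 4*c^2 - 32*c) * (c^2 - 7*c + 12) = c^5 - 11*c^4 + 8*c^3 + 176*c^2 - 384*c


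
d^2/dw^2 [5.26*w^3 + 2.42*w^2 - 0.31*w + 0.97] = 31.56*w + 4.84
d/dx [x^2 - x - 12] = 2*x - 1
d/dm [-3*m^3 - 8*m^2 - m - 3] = -9*m^2 - 16*m - 1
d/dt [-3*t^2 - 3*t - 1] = -6*t - 3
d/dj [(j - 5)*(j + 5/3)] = 2*j - 10/3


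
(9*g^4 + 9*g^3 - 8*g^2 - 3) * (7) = 63*g^4 + 63*g^3 - 56*g^2 - 21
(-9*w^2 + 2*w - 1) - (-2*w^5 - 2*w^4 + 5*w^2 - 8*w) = 2*w^5 + 2*w^4 - 14*w^2 + 10*w - 1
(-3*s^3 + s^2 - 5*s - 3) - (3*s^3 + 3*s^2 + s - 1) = -6*s^3 - 2*s^2 - 6*s - 2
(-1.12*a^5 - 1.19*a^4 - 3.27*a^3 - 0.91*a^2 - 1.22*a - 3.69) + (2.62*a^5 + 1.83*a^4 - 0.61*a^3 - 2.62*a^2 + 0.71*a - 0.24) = 1.5*a^5 + 0.64*a^4 - 3.88*a^3 - 3.53*a^2 - 0.51*a - 3.93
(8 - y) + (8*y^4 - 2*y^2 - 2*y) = 8*y^4 - 2*y^2 - 3*y + 8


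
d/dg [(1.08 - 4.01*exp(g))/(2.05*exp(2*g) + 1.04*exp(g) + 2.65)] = (8.2205*exp(2*g) - 4.428*exp(g) - 11.7497)*exp(g)/(4.2025*exp(4*g) + 4.264*exp(3*g) + 11.9466*exp(2*g) + 5.512*exp(g) + 7.0225)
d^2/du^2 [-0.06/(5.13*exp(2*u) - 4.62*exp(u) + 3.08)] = ((1.2312*exp(u) - 0.2772)*(5.13*exp(2*u) - 4.62*exp(u) + 3.08) - 0.06*(10.26*exp(u) - 4.62)*(20.52*exp(u) - 9.24)*exp(u))*exp(u)/(5.13*exp(2*u) - 4.62*exp(u) + 3.08)^3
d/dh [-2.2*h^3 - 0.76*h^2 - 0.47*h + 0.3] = -6.6*h^2 - 1.52*h - 0.47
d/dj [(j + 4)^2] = 2*j + 8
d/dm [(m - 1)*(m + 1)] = 2*m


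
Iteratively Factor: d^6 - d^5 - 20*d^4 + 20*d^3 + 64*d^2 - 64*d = (d + 4)*(d^5 - 5*d^4 + 20*d^2 - 16*d) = (d - 1)*(d + 4)*(d^4 - 4*d^3 - 4*d^2 + 16*d) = (d - 1)*(d + 2)*(d + 4)*(d^3 - 6*d^2 + 8*d) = (d - 2)*(d - 1)*(d + 2)*(d + 4)*(d^2 - 4*d) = d*(d - 2)*(d - 1)*(d + 2)*(d + 4)*(d - 4)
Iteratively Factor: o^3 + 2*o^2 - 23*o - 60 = (o + 3)*(o^2 - o - 20) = (o - 5)*(o + 3)*(o + 4)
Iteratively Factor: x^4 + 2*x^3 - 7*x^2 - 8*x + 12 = (x + 2)*(x^3 - 7*x + 6) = (x + 2)*(x + 3)*(x^2 - 3*x + 2) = (x - 2)*(x + 2)*(x + 3)*(x - 1)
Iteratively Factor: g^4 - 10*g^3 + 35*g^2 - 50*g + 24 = (g - 2)*(g^3 - 8*g^2 + 19*g - 12) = (g - 3)*(g - 2)*(g^2 - 5*g + 4) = (g - 4)*(g - 3)*(g - 2)*(g - 1)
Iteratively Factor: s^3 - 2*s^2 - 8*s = (s + 2)*(s^2 - 4*s) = (s - 4)*(s + 2)*(s)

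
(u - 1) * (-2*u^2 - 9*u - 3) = -2*u^3 - 7*u^2 + 6*u + 3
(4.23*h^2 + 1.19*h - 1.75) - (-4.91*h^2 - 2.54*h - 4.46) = 9.14*h^2 + 3.73*h + 2.71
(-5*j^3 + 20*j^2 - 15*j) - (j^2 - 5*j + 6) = -5*j^3 + 19*j^2 - 10*j - 6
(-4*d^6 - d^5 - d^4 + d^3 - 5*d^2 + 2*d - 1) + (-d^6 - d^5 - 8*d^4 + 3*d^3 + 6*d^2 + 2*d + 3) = -5*d^6 - 2*d^5 - 9*d^4 + 4*d^3 + d^2 + 4*d + 2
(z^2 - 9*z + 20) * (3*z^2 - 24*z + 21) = 3*z^4 - 51*z^3 + 297*z^2 - 669*z + 420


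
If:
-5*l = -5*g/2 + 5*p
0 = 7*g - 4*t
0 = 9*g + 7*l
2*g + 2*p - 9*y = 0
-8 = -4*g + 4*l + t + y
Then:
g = 672/569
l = -864/569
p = 1200/569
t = 1176/569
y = 416/569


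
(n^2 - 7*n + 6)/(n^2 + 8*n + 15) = (n^2 - 7*n + 6)/(n^2 + 8*n + 15)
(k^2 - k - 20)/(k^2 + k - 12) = (k - 5)/(k - 3)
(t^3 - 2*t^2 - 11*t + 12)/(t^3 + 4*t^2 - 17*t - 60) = (t - 1)/(t + 5)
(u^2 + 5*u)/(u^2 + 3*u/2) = 2*(u + 5)/(2*u + 3)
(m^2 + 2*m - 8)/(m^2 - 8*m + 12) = (m + 4)/(m - 6)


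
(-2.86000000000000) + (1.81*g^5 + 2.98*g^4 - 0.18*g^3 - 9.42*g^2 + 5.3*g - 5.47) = 1.81*g^5 + 2.98*g^4 - 0.18*g^3 - 9.42*g^2 + 5.3*g - 8.33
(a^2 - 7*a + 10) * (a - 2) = a^3 - 9*a^2 + 24*a - 20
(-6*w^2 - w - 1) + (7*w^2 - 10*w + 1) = w^2 - 11*w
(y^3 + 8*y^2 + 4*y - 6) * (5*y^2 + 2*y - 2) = 5*y^5 + 42*y^4 + 34*y^3 - 38*y^2 - 20*y + 12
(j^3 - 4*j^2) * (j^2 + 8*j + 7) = j^5 + 4*j^4 - 25*j^3 - 28*j^2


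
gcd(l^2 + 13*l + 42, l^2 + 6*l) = l + 6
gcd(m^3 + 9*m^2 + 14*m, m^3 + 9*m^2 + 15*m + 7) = m + 7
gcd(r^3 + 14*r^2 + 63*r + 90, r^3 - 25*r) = r + 5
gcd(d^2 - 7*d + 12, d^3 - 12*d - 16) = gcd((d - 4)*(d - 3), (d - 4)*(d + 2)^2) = d - 4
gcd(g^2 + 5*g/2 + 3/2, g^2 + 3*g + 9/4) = g + 3/2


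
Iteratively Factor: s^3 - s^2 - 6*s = (s - 3)*(s^2 + 2*s) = (s - 3)*(s + 2)*(s)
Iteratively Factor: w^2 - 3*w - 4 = (w + 1)*(w - 4)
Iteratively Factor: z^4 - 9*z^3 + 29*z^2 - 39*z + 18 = (z - 3)*(z^3 - 6*z^2 + 11*z - 6) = (z - 3)^2*(z^2 - 3*z + 2) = (z - 3)^2*(z - 1)*(z - 2)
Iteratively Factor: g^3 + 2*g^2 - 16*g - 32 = (g - 4)*(g^2 + 6*g + 8) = (g - 4)*(g + 2)*(g + 4)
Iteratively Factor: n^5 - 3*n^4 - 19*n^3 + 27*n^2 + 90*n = (n)*(n^4 - 3*n^3 - 19*n^2 + 27*n + 90) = n*(n - 5)*(n^3 + 2*n^2 - 9*n - 18) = n*(n - 5)*(n - 3)*(n^2 + 5*n + 6) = n*(n - 5)*(n - 3)*(n + 3)*(n + 2)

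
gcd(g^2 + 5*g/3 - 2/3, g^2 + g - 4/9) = g - 1/3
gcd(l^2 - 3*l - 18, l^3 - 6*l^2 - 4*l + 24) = l - 6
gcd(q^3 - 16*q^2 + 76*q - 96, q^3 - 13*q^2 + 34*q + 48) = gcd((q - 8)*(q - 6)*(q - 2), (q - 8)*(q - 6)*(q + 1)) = q^2 - 14*q + 48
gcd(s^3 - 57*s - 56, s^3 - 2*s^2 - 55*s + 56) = s^2 - s - 56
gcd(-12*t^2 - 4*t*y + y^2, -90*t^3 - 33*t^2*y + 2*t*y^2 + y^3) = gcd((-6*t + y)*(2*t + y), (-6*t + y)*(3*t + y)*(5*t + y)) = -6*t + y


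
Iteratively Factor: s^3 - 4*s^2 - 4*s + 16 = (s - 2)*(s^2 - 2*s - 8) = (s - 4)*(s - 2)*(s + 2)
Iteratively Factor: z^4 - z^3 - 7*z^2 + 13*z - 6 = (z - 1)*(z^3 - 7*z + 6) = (z - 1)^2*(z^2 + z - 6) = (z - 2)*(z - 1)^2*(z + 3)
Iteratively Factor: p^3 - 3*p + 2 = (p + 2)*(p^2 - 2*p + 1) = (p - 1)*(p + 2)*(p - 1)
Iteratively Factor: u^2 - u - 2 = (u - 2)*(u + 1)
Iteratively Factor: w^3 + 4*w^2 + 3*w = (w)*(w^2 + 4*w + 3) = w*(w + 3)*(w + 1)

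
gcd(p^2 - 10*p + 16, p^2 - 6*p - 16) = p - 8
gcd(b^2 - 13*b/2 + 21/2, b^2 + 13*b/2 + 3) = 1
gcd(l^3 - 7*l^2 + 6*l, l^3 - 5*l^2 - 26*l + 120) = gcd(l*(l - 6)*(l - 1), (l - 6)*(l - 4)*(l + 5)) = l - 6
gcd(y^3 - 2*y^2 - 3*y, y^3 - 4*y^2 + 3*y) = y^2 - 3*y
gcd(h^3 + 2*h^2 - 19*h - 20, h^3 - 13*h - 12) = h^2 - 3*h - 4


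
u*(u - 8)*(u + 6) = u^3 - 2*u^2 - 48*u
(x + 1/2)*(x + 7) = x^2 + 15*x/2 + 7/2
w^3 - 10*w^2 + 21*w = w*(w - 7)*(w - 3)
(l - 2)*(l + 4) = l^2 + 2*l - 8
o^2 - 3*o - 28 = (o - 7)*(o + 4)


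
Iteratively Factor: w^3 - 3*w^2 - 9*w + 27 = (w - 3)*(w^2 - 9) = (w - 3)^2*(w + 3)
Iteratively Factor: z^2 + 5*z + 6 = (z + 2)*(z + 3)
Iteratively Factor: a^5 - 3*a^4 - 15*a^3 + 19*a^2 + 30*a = (a - 2)*(a^4 - a^3 - 17*a^2 - 15*a) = (a - 2)*(a + 3)*(a^3 - 4*a^2 - 5*a) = (a - 2)*(a + 1)*(a + 3)*(a^2 - 5*a) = a*(a - 2)*(a + 1)*(a + 3)*(a - 5)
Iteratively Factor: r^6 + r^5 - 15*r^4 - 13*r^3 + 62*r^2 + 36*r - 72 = (r + 2)*(r^5 - r^4 - 13*r^3 + 13*r^2 + 36*r - 36) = (r - 3)*(r + 2)*(r^4 + 2*r^3 - 7*r^2 - 8*r + 12) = (r - 3)*(r - 2)*(r + 2)*(r^3 + 4*r^2 + r - 6) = (r - 3)*(r - 2)*(r - 1)*(r + 2)*(r^2 + 5*r + 6) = (r - 3)*(r - 2)*(r - 1)*(r + 2)*(r + 3)*(r + 2)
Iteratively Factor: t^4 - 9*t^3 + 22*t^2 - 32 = (t + 1)*(t^3 - 10*t^2 + 32*t - 32) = (t - 2)*(t + 1)*(t^2 - 8*t + 16) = (t - 4)*(t - 2)*(t + 1)*(t - 4)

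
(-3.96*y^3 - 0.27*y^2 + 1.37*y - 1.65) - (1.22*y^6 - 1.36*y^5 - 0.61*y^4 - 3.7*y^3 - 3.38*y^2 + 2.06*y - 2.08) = -1.22*y^6 + 1.36*y^5 + 0.61*y^4 - 0.26*y^3 + 3.11*y^2 - 0.69*y + 0.43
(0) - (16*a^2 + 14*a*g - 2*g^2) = -16*a^2 - 14*a*g + 2*g^2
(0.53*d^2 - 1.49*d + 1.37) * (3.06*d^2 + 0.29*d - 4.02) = 1.6218*d^4 - 4.4057*d^3 + 1.6295*d^2 + 6.3871*d - 5.5074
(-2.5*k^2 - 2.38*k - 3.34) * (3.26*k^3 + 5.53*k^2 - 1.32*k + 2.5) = -8.15*k^5 - 21.5838*k^4 - 20.7498*k^3 - 21.5786*k^2 - 1.5412*k - 8.35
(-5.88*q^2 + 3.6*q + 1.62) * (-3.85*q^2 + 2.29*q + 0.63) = 22.638*q^4 - 27.3252*q^3 - 1.6974*q^2 + 5.9778*q + 1.0206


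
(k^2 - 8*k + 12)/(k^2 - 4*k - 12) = (k - 2)/(k + 2)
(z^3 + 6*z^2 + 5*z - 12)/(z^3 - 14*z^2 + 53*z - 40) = (z^2 + 7*z + 12)/(z^2 - 13*z + 40)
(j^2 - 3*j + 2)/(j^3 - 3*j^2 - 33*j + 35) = (j - 2)/(j^2 - 2*j - 35)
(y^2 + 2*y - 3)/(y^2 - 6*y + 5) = (y + 3)/(y - 5)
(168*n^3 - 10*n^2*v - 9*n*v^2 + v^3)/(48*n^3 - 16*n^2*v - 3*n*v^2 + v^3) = (42*n^2 - 13*n*v + v^2)/(12*n^2 - 7*n*v + v^2)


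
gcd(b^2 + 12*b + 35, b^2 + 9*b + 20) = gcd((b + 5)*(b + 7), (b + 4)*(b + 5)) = b + 5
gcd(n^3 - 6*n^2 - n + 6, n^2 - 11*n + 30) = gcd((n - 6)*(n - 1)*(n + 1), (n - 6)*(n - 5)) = n - 6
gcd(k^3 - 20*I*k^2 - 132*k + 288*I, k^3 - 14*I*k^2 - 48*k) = k^2 - 14*I*k - 48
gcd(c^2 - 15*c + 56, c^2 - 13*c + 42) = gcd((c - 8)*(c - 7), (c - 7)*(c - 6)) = c - 7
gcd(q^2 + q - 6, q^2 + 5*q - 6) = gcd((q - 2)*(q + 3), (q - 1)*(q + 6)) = 1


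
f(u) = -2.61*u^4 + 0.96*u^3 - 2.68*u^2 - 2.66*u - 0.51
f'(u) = -10.44*u^3 + 2.88*u^2 - 5.36*u - 2.66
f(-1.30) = -11.14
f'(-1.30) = 32.11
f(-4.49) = -1190.28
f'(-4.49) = 1024.48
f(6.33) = -4071.64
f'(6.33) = -2569.15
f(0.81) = -5.04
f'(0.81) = -10.66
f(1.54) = -22.14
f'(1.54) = -42.21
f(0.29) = -1.50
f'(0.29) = -4.23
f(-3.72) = -576.94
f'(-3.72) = 594.57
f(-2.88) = -217.57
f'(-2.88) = 286.05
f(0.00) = -0.51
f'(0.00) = -2.66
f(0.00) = -0.51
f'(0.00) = -2.66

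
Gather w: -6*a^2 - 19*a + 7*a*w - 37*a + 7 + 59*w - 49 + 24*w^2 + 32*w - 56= -6*a^2 - 56*a + 24*w^2 + w*(7*a + 91) - 98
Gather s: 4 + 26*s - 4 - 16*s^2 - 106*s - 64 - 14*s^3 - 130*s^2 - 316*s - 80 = -14*s^3 - 146*s^2 - 396*s - 144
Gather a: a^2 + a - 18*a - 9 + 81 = a^2 - 17*a + 72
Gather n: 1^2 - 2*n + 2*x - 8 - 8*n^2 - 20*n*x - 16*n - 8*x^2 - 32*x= -8*n^2 + n*(-20*x - 18) - 8*x^2 - 30*x - 7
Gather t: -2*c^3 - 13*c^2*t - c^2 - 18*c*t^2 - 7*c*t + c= -2*c^3 - c^2 - 18*c*t^2 + c + t*(-13*c^2 - 7*c)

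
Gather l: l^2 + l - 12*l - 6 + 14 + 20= l^2 - 11*l + 28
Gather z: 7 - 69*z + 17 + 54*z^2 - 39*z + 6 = 54*z^2 - 108*z + 30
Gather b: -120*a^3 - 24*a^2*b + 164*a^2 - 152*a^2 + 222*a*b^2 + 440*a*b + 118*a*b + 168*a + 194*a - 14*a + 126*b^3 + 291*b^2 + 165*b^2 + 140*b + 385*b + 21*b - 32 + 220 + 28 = -120*a^3 + 12*a^2 + 348*a + 126*b^3 + b^2*(222*a + 456) + b*(-24*a^2 + 558*a + 546) + 216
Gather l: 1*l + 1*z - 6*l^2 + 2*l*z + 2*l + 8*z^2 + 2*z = -6*l^2 + l*(2*z + 3) + 8*z^2 + 3*z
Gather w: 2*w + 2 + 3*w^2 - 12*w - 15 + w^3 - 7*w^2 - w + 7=w^3 - 4*w^2 - 11*w - 6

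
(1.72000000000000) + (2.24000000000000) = 3.96000000000000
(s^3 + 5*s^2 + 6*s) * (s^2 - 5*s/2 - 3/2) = s^5 + 5*s^4/2 - 8*s^3 - 45*s^2/2 - 9*s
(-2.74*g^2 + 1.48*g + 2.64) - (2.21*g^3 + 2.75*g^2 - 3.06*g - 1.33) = -2.21*g^3 - 5.49*g^2 + 4.54*g + 3.97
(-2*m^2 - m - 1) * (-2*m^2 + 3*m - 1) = 4*m^4 - 4*m^3 + m^2 - 2*m + 1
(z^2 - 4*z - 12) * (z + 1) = z^3 - 3*z^2 - 16*z - 12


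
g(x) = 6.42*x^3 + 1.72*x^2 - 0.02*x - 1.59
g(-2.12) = -54.99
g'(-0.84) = 10.68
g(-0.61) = -2.40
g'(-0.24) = 0.26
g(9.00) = 4817.73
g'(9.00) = 1591.00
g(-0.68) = -2.80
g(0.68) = 1.21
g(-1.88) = -38.13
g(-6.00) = -1326.27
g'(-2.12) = 79.25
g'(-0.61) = 5.05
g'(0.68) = 11.23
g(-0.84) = -4.16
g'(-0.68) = 6.55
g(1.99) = 55.78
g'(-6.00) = 672.70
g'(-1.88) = 61.59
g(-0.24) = -1.57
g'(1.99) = 83.10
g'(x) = 19.26*x^2 + 3.44*x - 0.02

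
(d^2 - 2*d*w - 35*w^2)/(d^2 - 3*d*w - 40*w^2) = (-d + 7*w)/(-d + 8*w)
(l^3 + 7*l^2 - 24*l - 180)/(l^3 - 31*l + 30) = (l + 6)/(l - 1)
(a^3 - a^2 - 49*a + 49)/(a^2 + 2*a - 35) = (a^2 - 8*a + 7)/(a - 5)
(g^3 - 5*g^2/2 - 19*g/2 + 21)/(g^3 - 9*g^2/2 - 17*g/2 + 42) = (g - 2)/(g - 4)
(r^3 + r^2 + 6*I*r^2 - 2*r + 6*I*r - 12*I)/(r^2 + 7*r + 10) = (r^2 + r*(-1 + 6*I) - 6*I)/(r + 5)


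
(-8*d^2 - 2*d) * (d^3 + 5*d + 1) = -8*d^5 - 2*d^4 - 40*d^3 - 18*d^2 - 2*d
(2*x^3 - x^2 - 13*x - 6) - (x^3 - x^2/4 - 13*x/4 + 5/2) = x^3 - 3*x^2/4 - 39*x/4 - 17/2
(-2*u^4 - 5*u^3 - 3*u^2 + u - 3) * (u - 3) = -2*u^5 + u^4 + 12*u^3 + 10*u^2 - 6*u + 9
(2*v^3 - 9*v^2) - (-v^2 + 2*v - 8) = 2*v^3 - 8*v^2 - 2*v + 8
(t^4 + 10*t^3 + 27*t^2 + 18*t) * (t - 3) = t^5 + 7*t^4 - 3*t^3 - 63*t^2 - 54*t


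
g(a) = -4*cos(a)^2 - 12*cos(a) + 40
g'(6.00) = -5.50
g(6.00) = 24.79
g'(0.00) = 0.00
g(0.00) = 24.00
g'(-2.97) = -0.70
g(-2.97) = 47.94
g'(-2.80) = -1.49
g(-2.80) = 47.76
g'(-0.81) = -12.69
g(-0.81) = 29.82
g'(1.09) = 13.92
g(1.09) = 33.59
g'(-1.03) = -13.82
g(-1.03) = 32.76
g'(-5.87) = 7.76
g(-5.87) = 25.65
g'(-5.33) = 13.56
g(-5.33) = 31.71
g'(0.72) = 11.88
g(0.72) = 28.72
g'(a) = 8*sin(a)*cos(a) + 12*sin(a)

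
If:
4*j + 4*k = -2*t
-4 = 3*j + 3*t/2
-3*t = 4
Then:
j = -2/3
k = 4/3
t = -4/3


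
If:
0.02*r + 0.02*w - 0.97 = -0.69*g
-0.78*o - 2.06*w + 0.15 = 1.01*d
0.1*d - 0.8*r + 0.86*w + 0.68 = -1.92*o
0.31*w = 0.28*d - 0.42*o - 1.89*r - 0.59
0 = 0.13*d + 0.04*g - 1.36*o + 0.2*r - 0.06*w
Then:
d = 4.01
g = 1.45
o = 0.59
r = 0.50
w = -2.12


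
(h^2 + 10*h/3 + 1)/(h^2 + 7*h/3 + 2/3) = (h + 3)/(h + 2)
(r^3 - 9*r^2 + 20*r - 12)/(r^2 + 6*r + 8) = (r^3 - 9*r^2 + 20*r - 12)/(r^2 + 6*r + 8)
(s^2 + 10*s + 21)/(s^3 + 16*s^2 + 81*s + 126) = 1/(s + 6)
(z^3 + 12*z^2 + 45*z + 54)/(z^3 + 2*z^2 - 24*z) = (z^2 + 6*z + 9)/(z*(z - 4))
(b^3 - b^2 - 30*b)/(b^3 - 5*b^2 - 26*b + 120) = b/(b - 4)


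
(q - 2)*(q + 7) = q^2 + 5*q - 14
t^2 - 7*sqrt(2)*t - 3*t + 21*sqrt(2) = (t - 3)*(t - 7*sqrt(2))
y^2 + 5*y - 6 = (y - 1)*(y + 6)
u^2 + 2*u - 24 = (u - 4)*(u + 6)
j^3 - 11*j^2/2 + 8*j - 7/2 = (j - 7/2)*(j - 1)^2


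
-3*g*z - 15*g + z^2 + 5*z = (-3*g + z)*(z + 5)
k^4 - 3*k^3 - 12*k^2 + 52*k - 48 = (k - 3)*(k - 2)^2*(k + 4)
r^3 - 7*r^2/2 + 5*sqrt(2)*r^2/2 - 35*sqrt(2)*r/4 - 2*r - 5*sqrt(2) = (r - 4)*(r + 1/2)*(r + 5*sqrt(2)/2)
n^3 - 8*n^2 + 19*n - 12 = (n - 4)*(n - 3)*(n - 1)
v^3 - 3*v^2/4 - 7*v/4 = v*(v - 7/4)*(v + 1)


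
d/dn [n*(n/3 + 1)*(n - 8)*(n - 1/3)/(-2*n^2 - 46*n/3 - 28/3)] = (-18*n^5 - 159*n^4 + 568*n^3 + 2285*n^2 + 1876*n - 336)/(6*(9*n^4 + 138*n^3 + 613*n^2 + 644*n + 196))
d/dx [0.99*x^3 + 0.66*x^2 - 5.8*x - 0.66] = 2.97*x^2 + 1.32*x - 5.8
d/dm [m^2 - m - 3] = 2*m - 1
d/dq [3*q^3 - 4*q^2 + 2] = q*(9*q - 8)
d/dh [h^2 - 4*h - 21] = 2*h - 4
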